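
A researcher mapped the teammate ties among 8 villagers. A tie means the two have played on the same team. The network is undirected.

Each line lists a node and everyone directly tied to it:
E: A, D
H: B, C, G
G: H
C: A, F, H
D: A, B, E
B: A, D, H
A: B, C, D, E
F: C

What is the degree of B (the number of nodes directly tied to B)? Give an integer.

3

B is directly tied to A, D, and H. That is 3 neighbors, so the degree of B is 3.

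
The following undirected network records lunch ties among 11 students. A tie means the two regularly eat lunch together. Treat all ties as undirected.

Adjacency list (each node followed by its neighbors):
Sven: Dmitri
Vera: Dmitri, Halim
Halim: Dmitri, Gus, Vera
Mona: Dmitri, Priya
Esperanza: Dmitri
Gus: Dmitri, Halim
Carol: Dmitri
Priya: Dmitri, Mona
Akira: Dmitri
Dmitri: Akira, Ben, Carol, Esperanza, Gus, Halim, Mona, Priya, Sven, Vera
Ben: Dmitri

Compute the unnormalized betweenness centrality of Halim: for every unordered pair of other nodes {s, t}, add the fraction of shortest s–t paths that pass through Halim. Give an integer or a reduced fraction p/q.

1/2

Pairs whose geodesics pass through Halim — Vera–Gus: 1/2.
All other pairs contribute 0.
Summing the contributions gives betweenness(Halim) = 1/2.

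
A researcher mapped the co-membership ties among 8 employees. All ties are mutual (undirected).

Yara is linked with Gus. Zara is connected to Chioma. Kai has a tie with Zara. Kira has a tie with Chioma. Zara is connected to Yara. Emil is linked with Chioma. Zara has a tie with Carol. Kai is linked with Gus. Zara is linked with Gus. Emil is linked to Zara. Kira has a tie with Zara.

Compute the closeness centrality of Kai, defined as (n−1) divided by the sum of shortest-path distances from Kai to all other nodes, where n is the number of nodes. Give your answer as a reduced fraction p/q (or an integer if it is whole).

7/12

Distances from Kai: Carol:2, Chioma:2, Emil:2, Gus:1, Kira:2, Yara:2, Zara:1. Sum = 12.
n = 8, so closeness = 7/12.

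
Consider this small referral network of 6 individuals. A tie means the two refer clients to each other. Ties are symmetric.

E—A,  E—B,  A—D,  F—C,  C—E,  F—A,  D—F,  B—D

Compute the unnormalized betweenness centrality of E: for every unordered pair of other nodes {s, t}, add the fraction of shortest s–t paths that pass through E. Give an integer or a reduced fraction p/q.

2

Pairs whose geodesics pass through E — A–C: 1/2; A–B: 1/2; C–B: 1.
All other pairs contribute 0.
Summing the contributions gives betweenness(E) = 2.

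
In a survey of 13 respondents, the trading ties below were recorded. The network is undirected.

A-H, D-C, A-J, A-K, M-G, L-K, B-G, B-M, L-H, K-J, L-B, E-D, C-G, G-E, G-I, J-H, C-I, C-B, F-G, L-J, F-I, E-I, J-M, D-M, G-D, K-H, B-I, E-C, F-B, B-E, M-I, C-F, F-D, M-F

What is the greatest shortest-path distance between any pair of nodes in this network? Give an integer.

4

Eccentricity of each node (its greatest distance to any other): A:4, B:3, C:4, D:3, E:4, F:3, G:3, H:3, I:3, J:3, K:3, L:3, M:2.
The maximum eccentricity is 4, realized for instance by the pair E–A via E – B – L – H – A. So the diameter is 4.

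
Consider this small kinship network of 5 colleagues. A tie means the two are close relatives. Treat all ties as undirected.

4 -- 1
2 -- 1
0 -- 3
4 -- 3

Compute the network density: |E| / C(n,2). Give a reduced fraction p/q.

2/5

There are 4 edges and 5 nodes, so the maximum possible is C(5,2) = 10.
Density = 4/10 = 2/5.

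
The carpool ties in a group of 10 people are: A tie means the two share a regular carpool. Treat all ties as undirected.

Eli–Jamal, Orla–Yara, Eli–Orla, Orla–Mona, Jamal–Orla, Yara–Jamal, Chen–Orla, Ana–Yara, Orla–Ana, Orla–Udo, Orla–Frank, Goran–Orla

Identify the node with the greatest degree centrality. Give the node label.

Degrees — Ana:2, Chen:1, Eli:2, Frank:1, Goran:1, Jamal:3, Mona:1, Orla:9, Udo:1, Yara:3.
The maximum is 9, attained only by Orla.

Orla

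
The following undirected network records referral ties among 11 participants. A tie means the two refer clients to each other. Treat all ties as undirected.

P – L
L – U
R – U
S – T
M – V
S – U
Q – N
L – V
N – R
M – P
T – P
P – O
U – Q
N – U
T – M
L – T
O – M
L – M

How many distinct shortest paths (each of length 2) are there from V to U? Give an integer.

The shortest distance is 2, and the only length-2 path is V–L–U. So there is exactly 1 shortest path.

1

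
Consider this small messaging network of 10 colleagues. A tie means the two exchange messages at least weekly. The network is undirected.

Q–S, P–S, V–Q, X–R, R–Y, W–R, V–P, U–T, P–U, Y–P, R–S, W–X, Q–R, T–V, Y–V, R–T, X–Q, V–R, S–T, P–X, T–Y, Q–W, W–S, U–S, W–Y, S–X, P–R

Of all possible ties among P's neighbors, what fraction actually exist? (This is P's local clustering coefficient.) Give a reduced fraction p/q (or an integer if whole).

P's neighbors: R, S, U, V, X, and Y (k = 6).
Possible neighbor pairs: C(6,2) = 15. Edges among them: R–S, R–V, R–X, R–Y, S–U, S–X, V–Y → e = 7.
Clustering(P) = 7/15.

7/15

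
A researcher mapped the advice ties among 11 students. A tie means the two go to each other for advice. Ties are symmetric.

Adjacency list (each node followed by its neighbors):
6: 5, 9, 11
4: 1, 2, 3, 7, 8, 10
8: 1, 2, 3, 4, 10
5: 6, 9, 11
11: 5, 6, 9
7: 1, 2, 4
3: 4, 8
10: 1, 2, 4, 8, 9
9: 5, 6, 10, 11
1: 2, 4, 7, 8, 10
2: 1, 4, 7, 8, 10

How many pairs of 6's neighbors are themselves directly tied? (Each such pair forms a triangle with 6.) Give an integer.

3

6's neighbors: 5, 9, and 11.
Neighbor pairs that are themselves tied: 6–5–9; 6–5–11; 6–9–11. Each forms one triangle with 6, for 3 in total.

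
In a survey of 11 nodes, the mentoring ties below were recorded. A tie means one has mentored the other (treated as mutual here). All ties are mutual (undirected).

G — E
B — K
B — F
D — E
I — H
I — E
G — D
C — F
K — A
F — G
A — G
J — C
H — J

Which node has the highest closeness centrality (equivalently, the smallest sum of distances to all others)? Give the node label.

G

Farness (sum of distances to all others) for each node — A:24, B:25, C:23, D:24, E:21, F:19, G:18, H:28, I:25, J:27, K:28.
The smallest farness is 18, for G, so G has the highest closeness.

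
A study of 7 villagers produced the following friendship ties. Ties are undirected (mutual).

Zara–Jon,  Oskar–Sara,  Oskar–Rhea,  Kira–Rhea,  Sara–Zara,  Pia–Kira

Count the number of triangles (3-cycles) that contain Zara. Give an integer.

0

Zara's neighbors are Jon and Sara, but none of them are tied to each other, so no triangle contains Zara.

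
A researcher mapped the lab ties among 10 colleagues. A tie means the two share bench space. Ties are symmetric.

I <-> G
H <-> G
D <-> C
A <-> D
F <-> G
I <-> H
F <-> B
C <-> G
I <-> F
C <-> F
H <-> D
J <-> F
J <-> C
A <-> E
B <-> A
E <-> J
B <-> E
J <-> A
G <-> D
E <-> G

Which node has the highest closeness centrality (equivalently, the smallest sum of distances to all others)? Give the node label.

G

Farness (sum of distances to all others) for each node — A:15, B:16, C:14, D:14, E:14, F:13, G:12, H:17, I:16, J:15.
The smallest farness is 12, for G, so G has the highest closeness.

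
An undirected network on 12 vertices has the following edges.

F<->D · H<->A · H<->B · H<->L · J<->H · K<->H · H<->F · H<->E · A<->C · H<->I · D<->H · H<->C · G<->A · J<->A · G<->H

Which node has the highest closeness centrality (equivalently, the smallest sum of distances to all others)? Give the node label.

Farness (sum of distances to all others) for each node — A:18, B:21, C:20, D:20, E:21, F:20, G:20, H:11, I:21, J:20, K:21, L:21.
The smallest farness is 11, for H, so H has the highest closeness.

H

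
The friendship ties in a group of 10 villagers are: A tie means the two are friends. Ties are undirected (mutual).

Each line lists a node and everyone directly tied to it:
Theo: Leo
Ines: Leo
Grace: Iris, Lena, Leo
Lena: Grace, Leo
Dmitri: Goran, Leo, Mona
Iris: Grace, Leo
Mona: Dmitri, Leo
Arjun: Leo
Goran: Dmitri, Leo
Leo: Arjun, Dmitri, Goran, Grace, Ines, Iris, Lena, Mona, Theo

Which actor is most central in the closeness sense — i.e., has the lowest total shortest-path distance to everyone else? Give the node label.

Leo

Farness (sum of distances to all others) for each node — Arjun:17, Dmitri:15, Goran:16, Grace:15, Ines:17, Iris:16, Lena:16, Leo:9, Mona:16, Theo:17.
The smallest farness is 9, for Leo, so Leo has the highest closeness.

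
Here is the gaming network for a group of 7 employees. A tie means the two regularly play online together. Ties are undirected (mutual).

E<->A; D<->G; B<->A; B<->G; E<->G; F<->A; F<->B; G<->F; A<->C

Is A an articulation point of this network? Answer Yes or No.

Yes

Removing A leaves {C} with no path to {B, D, E, F, and G}, so the network splits into 2 components. A is a cut vertex.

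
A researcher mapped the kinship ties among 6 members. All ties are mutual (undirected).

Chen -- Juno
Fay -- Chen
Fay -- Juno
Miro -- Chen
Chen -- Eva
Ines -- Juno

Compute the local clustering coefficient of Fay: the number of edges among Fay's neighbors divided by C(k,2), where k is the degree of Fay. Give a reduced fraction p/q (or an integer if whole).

Fay's neighbors: Chen and Juno (k = 2).
Possible neighbor pairs: C(2,2) = 1. Edges among them: Chen–Juno → e = 1.
Clustering(Fay) = 1/1.

1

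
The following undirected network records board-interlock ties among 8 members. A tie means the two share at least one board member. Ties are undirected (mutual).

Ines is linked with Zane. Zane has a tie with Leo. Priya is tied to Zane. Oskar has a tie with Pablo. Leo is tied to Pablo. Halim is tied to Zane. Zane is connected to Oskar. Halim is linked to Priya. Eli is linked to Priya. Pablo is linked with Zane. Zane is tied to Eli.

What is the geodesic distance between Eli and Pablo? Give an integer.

2

One shortest route is Eli – Zane – Pablo, which uses 2 edges, and Eli and Pablo are not directly tied, so nothing shorter exists. So d(Eli,Pablo) = 2.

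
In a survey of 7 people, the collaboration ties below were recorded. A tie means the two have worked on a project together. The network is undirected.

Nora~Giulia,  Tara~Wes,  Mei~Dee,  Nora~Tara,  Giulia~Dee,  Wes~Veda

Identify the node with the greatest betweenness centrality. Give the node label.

Unnormalized betweenness of each node: Dee:5, Giulia:8, Mei:0, Nora:9, Tara:8, Veda:0, Wes:5.
Nora has the largest value, 9, making it the main broker — the node through which the most shortest paths run.

Nora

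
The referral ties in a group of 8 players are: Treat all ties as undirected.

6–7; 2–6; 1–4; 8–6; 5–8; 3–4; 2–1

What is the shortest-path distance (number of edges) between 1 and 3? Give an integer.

One shortest route is 1 – 4 – 3, which uses 2 edges, and 1 and 3 are not directly tied, so nothing shorter exists. So d(1,3) = 2.

2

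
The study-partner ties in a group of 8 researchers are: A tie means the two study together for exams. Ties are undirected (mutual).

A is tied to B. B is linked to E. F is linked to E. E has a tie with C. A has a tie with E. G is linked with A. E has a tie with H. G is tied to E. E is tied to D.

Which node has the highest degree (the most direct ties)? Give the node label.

E

Degrees — A:3, B:2, C:1, D:1, E:7, F:1, G:2, H:1.
The maximum is 7, attained only by E.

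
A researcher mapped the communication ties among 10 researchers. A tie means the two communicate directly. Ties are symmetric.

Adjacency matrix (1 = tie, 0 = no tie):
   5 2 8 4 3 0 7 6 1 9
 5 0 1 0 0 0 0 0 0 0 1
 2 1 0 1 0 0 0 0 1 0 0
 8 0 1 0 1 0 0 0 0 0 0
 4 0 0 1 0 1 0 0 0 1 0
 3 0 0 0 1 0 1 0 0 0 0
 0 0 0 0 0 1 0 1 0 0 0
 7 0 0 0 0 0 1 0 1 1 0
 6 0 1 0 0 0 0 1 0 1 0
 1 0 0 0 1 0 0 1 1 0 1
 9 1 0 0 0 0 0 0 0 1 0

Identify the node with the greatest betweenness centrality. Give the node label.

Unnormalized betweenness of each node: 0:3/2, 1:21/2, 2:6, 3:2, 4:17/2, 5:3/2, 6:9/2, 7:11/2, 8:3, 9:3.
1 has the largest value, 21/2, making it the main broker — the node through which the most shortest paths run.

1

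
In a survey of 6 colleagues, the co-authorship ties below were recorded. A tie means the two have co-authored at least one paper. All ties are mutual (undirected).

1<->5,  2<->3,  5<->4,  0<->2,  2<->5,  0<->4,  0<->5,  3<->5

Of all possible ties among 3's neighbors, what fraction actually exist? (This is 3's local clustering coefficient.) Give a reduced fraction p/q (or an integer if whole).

1

3's neighbors: 2 and 5 (k = 2).
Possible neighbor pairs: C(2,2) = 1. Edges among them: 2–5 → e = 1.
Clustering(3) = 1/1.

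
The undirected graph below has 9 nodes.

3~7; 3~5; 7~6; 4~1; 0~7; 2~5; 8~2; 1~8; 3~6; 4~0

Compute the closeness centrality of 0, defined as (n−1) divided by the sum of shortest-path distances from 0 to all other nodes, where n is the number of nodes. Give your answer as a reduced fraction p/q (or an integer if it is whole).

4/9

Distances from 0: 1:2, 2:4, 3:2, 4:1, 5:3, 6:2, 7:1, 8:3. Sum = 18.
n = 9, so closeness = 8/18 = 4/9.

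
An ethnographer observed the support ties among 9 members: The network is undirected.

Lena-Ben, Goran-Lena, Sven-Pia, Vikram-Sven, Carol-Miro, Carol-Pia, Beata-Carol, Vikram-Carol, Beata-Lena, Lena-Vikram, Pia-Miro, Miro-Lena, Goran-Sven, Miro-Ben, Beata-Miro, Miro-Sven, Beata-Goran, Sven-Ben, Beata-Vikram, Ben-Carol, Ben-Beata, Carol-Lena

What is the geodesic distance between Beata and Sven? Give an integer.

2

One shortest route is Beata – Miro – Sven, which uses 2 edges, and Beata and Sven are not directly tied, so nothing shorter exists. So d(Beata,Sven) = 2.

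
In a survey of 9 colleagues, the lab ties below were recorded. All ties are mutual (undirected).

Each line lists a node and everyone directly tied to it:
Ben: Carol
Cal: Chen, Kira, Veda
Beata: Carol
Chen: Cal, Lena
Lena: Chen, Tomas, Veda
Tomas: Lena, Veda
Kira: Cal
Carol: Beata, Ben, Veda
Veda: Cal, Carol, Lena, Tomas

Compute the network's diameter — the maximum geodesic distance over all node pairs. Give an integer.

Eccentricity of each node (its greatest distance to any other): Beata:4, Ben:4, Cal:3, Carol:3, Chen:4, Kira:4, Lena:3, Tomas:3, Veda:2.
The maximum eccentricity is 4, realized for instance by the pair Beata–Chen via Beata – Carol – Veda – Cal – Chen. So the diameter is 4.

4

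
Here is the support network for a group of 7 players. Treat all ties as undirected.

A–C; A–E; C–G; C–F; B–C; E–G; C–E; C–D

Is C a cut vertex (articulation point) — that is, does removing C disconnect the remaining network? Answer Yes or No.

Removing C leaves {D} with no path to {B}, so the network splits into 4 components. C is a cut vertex.

Yes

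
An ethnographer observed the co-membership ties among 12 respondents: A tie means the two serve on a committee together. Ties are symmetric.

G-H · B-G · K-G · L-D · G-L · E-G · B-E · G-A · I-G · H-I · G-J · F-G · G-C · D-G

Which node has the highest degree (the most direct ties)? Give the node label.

Degrees — A:1, B:2, C:1, D:2, E:2, F:1, G:11, H:2, I:2, J:1, K:1, L:2.
The maximum is 11, attained only by G.

G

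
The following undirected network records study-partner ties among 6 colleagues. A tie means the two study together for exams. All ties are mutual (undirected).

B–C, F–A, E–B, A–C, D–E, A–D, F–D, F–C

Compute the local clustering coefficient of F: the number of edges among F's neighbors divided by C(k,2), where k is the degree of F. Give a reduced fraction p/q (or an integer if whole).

F's neighbors: A, C, and D (k = 3).
Possible neighbor pairs: C(3,2) = 3. Edges among them: A–C, A–D → e = 2.
Clustering(F) = 2/3.

2/3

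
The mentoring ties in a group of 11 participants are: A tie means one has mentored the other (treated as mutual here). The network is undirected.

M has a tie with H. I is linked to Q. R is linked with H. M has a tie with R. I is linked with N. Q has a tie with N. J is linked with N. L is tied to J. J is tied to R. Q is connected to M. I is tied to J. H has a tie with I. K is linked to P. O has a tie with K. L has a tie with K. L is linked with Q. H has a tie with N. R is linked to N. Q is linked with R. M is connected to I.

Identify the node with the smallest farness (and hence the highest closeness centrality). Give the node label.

Q

Farness (sum of distances to all others) for each node — H:25, I:20, J:18, K:23, L:18, M:21, N:20, O:32, P:32, Q:17, R:20.
The smallest farness is 17, for Q, so Q has the highest closeness.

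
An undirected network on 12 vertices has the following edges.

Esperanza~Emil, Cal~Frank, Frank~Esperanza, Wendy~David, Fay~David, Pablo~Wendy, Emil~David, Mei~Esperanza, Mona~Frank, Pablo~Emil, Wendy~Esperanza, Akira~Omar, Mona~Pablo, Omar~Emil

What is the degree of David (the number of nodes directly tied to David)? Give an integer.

David is directly tied to Emil, Fay, and Wendy. That is 3 neighbors, so the degree of David is 3.

3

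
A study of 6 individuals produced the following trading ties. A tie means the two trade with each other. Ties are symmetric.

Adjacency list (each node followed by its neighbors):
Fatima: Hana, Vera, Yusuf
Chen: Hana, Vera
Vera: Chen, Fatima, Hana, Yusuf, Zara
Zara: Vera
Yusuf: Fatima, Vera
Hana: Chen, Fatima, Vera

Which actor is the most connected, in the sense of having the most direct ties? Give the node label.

Degrees — Chen:2, Fatima:3, Hana:3, Vera:5, Yusuf:2, Zara:1.
The maximum is 5, attained only by Vera.

Vera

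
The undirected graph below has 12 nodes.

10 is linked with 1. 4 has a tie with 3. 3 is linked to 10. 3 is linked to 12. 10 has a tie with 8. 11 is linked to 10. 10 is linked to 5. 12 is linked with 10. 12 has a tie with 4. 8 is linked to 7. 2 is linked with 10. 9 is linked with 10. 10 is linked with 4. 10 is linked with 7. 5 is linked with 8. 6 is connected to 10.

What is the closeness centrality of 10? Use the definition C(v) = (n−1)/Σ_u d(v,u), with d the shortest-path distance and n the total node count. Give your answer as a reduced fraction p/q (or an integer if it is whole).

1

Distances from 10: 1:1, 2:1, 3:1, 4:1, 5:1, 6:1, 7:1, 8:1, 9:1, 11:1, 12:1. Sum = 11.
n = 12, so closeness = 11/11 = 1.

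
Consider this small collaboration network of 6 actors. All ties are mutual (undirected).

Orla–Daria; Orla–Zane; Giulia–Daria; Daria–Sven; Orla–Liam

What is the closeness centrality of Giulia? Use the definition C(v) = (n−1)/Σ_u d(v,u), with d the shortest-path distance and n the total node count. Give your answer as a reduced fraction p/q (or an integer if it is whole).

5/11

Distances from Giulia: Daria:1, Liam:3, Orla:2, Sven:2, Zane:3. Sum = 11.
n = 6, so closeness = 5/11.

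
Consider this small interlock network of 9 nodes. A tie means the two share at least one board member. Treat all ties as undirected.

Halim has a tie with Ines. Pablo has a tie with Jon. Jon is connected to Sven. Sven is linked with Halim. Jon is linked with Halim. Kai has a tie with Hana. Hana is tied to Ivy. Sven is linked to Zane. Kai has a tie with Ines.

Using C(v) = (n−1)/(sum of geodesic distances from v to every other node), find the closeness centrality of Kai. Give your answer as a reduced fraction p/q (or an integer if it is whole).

Distances from Kai: Halim:2, Hana:1, Ines:1, Ivy:2, Jon:3, Pablo:4, Sven:3, Zane:4. Sum = 20.
n = 9, so closeness = 8/20 = 2/5.

2/5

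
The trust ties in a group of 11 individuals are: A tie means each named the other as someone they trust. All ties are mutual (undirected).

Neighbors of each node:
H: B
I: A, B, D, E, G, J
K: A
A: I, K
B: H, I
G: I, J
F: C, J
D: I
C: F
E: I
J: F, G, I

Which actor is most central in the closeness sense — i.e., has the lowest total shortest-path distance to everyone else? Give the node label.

Farness (sum of distances to all others) for each node — A:22, B:22, C:35, D:24, E:24, F:26, G:21, H:31, I:15, J:19, K:31.
The smallest farness is 15, for I, so I has the highest closeness.

I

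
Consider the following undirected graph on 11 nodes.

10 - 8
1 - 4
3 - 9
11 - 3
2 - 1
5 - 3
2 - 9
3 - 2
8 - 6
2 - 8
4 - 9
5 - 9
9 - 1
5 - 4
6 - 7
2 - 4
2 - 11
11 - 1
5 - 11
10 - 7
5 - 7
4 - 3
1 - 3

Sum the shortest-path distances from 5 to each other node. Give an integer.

16

Distances from 5: 1:2, 2:2, 3:1, 4:1, 6:2, 7:1, 8:3, 9:1, 10:2, 11:1.
Sum = 2 + 2 + 1 + 1 + 2 + 1 + 3 + 1 + 2 + 1 = 16.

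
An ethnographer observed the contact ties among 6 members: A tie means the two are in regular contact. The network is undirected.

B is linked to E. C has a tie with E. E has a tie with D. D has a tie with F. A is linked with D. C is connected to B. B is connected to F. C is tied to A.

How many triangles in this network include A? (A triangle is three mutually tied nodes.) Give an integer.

0

A's neighbors are C and D, but none of them are tied to each other, so no triangle contains A.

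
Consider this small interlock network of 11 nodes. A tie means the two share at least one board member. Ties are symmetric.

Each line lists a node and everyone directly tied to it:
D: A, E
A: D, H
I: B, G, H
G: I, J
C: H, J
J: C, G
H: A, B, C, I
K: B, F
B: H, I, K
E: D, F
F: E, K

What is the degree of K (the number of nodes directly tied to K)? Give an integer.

K is directly tied to B and F. That is 2 neighbors, so the degree of K is 2.

2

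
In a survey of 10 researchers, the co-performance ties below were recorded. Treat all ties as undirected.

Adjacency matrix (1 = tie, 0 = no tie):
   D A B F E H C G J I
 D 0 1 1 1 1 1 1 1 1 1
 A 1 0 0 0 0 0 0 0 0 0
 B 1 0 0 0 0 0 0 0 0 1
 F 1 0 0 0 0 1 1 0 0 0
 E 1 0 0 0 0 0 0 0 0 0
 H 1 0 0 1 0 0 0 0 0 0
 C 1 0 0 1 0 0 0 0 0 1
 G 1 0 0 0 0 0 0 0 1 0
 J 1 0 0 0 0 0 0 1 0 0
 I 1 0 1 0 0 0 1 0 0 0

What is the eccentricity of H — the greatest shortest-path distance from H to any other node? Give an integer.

Distances from H: A:2, B:2, C:2, D:1, E:2, F:1, G:2, I:2, J:2.
The largest is 2 (to A, B, E, C, G, J, and I), so the eccentricity of H is 2.

2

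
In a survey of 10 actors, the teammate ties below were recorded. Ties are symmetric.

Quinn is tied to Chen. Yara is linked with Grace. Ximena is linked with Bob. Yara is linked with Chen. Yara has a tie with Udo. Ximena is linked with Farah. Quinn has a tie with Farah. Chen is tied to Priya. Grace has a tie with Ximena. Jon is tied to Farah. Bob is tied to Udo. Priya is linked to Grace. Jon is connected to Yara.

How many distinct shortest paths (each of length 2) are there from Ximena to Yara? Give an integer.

1

The shortest distance is 2, and the only length-2 path is Ximena–Grace–Yara. So there is exactly 1 shortest path.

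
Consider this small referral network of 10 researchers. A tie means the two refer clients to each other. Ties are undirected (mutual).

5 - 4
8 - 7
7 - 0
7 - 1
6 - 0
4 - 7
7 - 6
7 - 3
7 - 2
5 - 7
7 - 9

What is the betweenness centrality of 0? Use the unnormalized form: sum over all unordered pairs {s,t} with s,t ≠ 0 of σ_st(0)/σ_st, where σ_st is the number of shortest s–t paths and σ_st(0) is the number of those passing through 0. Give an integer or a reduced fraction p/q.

No shortest path between any pair of other nodes passes through 0.
Summing the contributions gives betweenness(0) = 0.

0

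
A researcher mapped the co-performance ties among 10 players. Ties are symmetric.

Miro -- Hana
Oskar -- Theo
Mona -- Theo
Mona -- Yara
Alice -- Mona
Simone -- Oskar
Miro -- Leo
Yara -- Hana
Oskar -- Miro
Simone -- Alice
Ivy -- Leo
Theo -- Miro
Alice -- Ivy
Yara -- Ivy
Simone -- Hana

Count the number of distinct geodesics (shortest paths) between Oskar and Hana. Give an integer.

The shortest distance is 2. The length-2 paths are: Oskar–Miro–Hana; Oskar–Simone–Hana.
That gives 2 distinct shortest paths.

2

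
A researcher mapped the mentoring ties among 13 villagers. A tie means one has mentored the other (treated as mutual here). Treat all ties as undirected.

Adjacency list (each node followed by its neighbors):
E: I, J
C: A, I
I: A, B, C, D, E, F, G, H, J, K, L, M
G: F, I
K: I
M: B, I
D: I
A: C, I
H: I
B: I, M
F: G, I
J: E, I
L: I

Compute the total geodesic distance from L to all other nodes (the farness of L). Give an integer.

23

Distances from L: A:2, B:2, C:2, D:2, E:2, F:2, G:2, H:2, I:1, J:2, K:2, M:2.
Sum = 2 + 2 + 2 + 2 + 2 + 2 + 2 + 2 + 1 + 2 + 2 + 2 = 23.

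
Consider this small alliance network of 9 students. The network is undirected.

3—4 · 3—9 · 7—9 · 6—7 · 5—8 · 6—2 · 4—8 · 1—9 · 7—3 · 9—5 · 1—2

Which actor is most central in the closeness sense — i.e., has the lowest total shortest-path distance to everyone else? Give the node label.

9

Farness (sum of distances to all others) for each node — 1:16, 2:20, 3:14, 4:18, 5:16, 6:18, 7:14, 8:20, 9:12.
The smallest farness is 12, for 9, so 9 has the highest closeness.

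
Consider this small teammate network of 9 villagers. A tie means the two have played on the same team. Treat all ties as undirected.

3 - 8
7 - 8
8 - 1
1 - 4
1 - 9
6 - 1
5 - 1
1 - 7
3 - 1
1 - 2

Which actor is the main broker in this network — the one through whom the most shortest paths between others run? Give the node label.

Unnormalized betweenness of each node: 1:51/2, 2:0, 3:0, 4:0, 5:0, 6:0, 7:0, 8:1/2, 9:0.
1 has the largest value, 51/2, making it the main broker — the node through which the most shortest paths run.

1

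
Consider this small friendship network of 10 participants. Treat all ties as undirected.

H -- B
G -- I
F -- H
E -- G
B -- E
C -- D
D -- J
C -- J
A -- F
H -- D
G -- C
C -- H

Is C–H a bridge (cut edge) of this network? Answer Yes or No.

No

Even without that edge, C still reaches H via C – D – H, so the network stays connected. Not a bridge.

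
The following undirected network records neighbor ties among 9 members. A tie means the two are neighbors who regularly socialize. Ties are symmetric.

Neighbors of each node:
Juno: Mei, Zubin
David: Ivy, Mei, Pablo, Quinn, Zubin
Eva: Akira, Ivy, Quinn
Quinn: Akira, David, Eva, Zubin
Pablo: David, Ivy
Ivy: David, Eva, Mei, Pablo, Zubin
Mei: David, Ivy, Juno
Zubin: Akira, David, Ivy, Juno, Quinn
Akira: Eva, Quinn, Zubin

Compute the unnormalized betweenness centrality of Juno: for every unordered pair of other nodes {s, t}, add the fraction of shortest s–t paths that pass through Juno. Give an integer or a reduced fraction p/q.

Pairs whose geodesics pass through Juno — Mei–Zubin: 1/3; Mei–Akira: 1/5.
All other pairs contribute 0.
Summing the contributions gives betweenness(Juno) = 8/15.

8/15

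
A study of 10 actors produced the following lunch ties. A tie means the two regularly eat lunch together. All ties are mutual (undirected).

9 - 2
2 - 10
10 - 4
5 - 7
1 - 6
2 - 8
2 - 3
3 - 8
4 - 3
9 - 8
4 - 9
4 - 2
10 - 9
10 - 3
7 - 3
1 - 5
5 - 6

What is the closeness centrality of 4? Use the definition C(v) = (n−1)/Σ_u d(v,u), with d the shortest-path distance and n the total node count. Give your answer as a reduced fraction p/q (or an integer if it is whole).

9/19

Distances from 4: 1:4, 2:1, 3:1, 5:3, 6:4, 7:2, 8:2, 9:1, 10:1. Sum = 19.
n = 10, so closeness = 9/19.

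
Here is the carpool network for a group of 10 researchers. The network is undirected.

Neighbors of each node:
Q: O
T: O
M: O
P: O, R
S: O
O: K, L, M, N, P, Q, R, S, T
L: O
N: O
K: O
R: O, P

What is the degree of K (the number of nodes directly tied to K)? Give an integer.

K is directly tied to O. That is 1 neighbor, so the degree of K is 1.

1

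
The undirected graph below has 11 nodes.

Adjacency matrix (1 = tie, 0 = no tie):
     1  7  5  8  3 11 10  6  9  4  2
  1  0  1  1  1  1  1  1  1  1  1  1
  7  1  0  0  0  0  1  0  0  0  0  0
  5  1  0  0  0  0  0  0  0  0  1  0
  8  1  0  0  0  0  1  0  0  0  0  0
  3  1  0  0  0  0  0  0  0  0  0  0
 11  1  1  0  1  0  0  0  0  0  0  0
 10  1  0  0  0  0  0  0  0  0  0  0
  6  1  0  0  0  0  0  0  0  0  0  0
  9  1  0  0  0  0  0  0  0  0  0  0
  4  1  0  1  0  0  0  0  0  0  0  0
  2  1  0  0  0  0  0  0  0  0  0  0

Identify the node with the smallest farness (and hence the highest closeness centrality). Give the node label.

1

Farness (sum of distances to all others) for each node — 1:10, 2:19, 3:19, 4:18, 5:18, 6:19, 7:18, 8:18, 9:19, 10:19, 11:17.
The smallest farness is 10, for 1, so 1 has the highest closeness.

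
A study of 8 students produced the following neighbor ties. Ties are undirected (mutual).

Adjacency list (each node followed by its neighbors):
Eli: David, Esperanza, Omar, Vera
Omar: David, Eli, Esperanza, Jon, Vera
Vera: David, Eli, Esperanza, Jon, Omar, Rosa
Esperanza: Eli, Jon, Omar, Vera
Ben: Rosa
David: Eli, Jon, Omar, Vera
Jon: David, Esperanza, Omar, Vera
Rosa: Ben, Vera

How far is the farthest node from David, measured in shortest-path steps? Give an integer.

3

Distances from David: Ben:3, Eli:1, Esperanza:2, Jon:1, Omar:1, Rosa:2, Vera:1.
The largest is 3 (to Ben), so the eccentricity of David is 3.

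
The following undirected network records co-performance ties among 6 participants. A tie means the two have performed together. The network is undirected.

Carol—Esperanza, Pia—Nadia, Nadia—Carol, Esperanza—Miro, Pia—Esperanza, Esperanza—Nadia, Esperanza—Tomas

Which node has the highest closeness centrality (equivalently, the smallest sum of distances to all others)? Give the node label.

Farness (sum of distances to all others) for each node — Carol:8, Esperanza:5, Miro:9, Nadia:7, Pia:8, Tomas:9.
The smallest farness is 5, for Esperanza, so Esperanza has the highest closeness.

Esperanza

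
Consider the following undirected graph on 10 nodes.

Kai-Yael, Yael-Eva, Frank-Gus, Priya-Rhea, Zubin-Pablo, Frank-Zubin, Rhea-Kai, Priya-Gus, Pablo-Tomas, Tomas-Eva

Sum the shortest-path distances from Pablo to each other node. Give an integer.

Distances from Pablo: Eva:2, Frank:2, Gus:3, Kai:4, Priya:4, Rhea:5, Tomas:1, Yael:3, Zubin:1.
Sum = 2 + 2 + 3 + 4 + 4 + 5 + 1 + 3 + 1 = 25.

25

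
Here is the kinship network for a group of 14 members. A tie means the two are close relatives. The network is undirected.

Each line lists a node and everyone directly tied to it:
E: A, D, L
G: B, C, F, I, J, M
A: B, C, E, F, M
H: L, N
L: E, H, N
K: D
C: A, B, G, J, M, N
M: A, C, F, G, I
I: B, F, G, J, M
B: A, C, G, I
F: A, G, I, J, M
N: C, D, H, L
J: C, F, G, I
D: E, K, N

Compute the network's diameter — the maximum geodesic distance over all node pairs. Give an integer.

5

Eccentricity of each node (its greatest distance to any other): A:3, B:4, C:3, D:4, E:3, F:4, G:4, H:4, I:5, J:4, K:5, L:4, M:4, N:3.
The maximum eccentricity is 5, realized for instance by the pair I–K via I – B – A – E – D – K. So the diameter is 5.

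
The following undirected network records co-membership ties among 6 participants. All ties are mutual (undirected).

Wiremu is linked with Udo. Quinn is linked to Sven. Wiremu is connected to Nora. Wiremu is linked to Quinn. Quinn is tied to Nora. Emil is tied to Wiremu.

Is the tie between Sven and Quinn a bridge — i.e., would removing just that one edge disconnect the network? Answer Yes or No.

Yes

Without the Sven–Quinn edge there is no alternate route between Sven and Quinn, so the network disconnects. It is a bridge.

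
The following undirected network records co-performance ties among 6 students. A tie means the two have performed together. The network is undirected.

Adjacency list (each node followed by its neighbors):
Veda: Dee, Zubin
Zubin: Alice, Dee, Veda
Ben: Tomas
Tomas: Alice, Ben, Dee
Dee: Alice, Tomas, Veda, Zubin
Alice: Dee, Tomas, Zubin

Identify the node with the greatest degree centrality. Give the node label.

Degrees — Alice:3, Ben:1, Dee:4, Tomas:3, Veda:2, Zubin:3.
The maximum is 4, attained only by Dee.

Dee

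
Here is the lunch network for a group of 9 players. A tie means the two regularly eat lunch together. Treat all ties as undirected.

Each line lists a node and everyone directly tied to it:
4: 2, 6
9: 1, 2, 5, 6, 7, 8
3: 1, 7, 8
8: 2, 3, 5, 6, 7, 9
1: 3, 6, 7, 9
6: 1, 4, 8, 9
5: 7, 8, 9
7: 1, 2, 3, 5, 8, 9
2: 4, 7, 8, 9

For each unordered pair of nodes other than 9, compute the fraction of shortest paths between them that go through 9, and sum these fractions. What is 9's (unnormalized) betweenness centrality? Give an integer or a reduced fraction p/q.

Pairs whose geodesics pass through 9 — 5–6: 1/2; 5–4: 2/5; 5–2: 1/3; 5–1: 1/2; 6–7: 1/3; 6–2: 1/3; 2–1: 1/2; 8–1: 1/4.
All other pairs contribute 0.
Summing the contributions gives betweenness(9) = 63/20.

63/20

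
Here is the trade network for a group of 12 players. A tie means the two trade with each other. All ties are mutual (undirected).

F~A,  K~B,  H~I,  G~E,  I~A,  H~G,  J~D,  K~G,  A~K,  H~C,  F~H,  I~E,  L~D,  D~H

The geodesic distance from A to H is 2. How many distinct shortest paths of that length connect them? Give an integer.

The shortest distance is 2. The length-2 paths are: A–F–H; A–I–H.
That gives 2 distinct shortest paths.

2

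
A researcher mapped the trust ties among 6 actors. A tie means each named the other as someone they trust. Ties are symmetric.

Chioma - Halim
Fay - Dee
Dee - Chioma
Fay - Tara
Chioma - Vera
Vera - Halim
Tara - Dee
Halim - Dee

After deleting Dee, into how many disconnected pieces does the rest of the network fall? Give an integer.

Without Dee, the remaining ties split the others into: {Fay, Tara}; {Chioma, Halim, Vera}.
That's 2 separate components.

2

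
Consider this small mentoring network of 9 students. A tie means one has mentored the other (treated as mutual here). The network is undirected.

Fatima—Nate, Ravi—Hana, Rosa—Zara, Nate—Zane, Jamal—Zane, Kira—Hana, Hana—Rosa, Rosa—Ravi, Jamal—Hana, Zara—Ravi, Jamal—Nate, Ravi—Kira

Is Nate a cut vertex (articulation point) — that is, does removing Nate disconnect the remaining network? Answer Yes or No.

Yes

Removing Nate leaves {Fatima} with no path to {Hana, Jamal, Kira, Ravi, Rosa, Zane, and Zara}, so the network splits into 2 components. Nate is a cut vertex.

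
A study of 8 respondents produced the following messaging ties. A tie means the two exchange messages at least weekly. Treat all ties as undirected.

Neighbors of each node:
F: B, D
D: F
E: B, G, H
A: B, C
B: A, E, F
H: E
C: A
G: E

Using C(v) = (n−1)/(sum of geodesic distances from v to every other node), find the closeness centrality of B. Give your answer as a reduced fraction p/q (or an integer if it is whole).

7/11

Distances from B: A:1, C:2, D:2, E:1, F:1, G:2, H:2. Sum = 11.
n = 8, so closeness = 7/11.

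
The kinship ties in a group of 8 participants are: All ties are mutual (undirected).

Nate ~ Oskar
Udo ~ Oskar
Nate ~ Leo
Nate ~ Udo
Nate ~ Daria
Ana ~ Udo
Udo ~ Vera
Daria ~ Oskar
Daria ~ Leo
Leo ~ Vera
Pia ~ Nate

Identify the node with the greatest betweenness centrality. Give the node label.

Unnormalized betweenness of each node: Ana:0, Daria:1/2, Leo:2, Nate:17/2, Oskar:1, Pia:0, Udo:8, Vera:1.
Nate has the largest value, 17/2, making it the main broker — the node through which the most shortest paths run.

Nate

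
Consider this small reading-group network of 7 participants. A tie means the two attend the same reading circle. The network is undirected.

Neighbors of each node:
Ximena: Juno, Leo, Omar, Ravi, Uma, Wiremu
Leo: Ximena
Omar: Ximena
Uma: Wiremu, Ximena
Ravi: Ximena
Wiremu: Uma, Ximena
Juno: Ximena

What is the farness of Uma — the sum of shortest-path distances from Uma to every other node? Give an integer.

10

Distances from Uma: Juno:2, Leo:2, Omar:2, Ravi:2, Wiremu:1, Ximena:1.
Sum = 2 + 2 + 2 + 2 + 1 + 1 = 10.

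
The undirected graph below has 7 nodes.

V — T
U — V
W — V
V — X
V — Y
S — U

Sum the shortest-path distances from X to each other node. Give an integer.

12

Distances from X: S:3, T:2, U:2, V:1, W:2, Y:2.
Sum = 3 + 2 + 2 + 1 + 2 + 2 = 12.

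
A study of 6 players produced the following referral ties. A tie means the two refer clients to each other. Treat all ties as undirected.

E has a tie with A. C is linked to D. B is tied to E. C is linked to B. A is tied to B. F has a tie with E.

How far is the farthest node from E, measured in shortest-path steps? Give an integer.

3

Distances from E: A:1, B:1, C:2, D:3, F:1.
The largest is 3 (to D), so the eccentricity of E is 3.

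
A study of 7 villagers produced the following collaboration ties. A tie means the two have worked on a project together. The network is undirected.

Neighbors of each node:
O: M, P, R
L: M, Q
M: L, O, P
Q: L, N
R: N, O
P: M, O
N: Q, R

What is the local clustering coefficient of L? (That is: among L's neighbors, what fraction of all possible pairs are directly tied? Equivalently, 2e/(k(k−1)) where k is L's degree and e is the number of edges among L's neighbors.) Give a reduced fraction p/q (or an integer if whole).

0

L's neighbors: M and Q (k = 2).
Possible neighbor pairs: C(2,2) = 1. Edges among them: none → e = 0.
Clustering(L) = 0/1.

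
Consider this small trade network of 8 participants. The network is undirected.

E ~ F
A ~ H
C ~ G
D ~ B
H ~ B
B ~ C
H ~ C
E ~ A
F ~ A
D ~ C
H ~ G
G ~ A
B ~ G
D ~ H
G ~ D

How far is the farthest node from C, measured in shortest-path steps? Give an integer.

3

Distances from C: A:2, B:1, D:1, E:3, F:3, G:1, H:1.
The largest is 3 (to E and F), so the eccentricity of C is 3.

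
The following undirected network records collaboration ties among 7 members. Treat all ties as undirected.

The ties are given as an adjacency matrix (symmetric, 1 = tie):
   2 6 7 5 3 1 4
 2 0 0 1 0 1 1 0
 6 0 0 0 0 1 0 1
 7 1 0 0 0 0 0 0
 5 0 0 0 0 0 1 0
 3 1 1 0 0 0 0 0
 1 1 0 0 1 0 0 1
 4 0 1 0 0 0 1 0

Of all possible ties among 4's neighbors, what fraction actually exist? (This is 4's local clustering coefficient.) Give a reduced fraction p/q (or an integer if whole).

4's neighbors: 1 and 6 (k = 2).
Possible neighbor pairs: C(2,2) = 1. Edges among them: none → e = 0.
Clustering(4) = 0/1.

0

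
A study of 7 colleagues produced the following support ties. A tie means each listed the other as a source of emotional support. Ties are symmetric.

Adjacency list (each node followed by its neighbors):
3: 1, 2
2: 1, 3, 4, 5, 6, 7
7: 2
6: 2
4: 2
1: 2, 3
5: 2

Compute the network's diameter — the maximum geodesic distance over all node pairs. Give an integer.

2

Eccentricity of each node (its greatest distance to any other): 1:2, 2:1, 3:2, 4:2, 5:2, 6:2, 7:2.
The maximum eccentricity is 2, realized for instance by the pair 3–6 via 3 – 2 – 6. So the diameter is 2.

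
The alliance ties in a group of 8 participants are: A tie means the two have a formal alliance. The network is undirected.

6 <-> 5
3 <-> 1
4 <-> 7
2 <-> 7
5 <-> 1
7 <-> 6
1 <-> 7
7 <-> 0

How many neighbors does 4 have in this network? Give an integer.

4 is directly tied to 7. That is 1 neighbor, so the degree of 4 is 1.

1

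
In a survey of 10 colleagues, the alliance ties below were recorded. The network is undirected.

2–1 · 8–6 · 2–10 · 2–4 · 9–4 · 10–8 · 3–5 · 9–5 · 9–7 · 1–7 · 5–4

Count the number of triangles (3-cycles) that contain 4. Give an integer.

4's neighbors: 2, 5, and 9.
Neighbor pairs that are themselves tied: 4–5–9. Each forms one triangle with 4, for 1 in total.

1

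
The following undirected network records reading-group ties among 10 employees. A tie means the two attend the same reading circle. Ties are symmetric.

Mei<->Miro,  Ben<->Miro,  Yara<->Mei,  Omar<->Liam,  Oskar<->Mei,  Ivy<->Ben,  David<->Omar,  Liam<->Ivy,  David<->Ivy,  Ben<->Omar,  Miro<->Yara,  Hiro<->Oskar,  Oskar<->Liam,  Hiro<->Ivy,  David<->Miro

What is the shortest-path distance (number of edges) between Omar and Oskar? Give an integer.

2

One shortest route is Omar – Liam – Oskar, which uses 2 edges, and Omar and Oskar are not directly tied, so nothing shorter exists. So d(Omar,Oskar) = 2.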